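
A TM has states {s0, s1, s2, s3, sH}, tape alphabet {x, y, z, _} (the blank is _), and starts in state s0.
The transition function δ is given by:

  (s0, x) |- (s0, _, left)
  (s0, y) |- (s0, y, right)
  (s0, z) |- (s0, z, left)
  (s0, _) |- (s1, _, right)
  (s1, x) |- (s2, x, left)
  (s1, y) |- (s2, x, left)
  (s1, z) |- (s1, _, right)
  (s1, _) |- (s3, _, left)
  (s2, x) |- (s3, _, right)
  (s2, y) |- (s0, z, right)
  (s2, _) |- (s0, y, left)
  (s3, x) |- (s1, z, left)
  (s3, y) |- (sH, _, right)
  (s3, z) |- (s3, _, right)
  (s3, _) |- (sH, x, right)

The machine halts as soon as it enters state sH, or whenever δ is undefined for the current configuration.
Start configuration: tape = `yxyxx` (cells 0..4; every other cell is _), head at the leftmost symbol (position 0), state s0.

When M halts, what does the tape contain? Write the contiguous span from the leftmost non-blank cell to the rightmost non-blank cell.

yyyyx

state=s0 head=0 tape=[y]xyxx_   (s0,y)→(s0,y,right)
state=s0 head=1 tape=y[x]yxx_   (s0,x)→(s0,_,left)
state=s0 head=0 tape=[y]_yxx_   (s0,y)→(s0,y,right)
state=s0 head=1 tape=y[_]yxx_   (s0,_)→(s1,_,right)
state=s1 head=2 tape=y_[y]xx_   (s1,y)→(s2,x,left)
state=s2 head=1 tape=y[_]xxx_   (s2,_)→(s0,y,left)
state=s0 head=0 tape=[y]yxxx_   (s0,y)→(s0,y,right)
state=s0 head=1 tape=y[y]xxx_   (s0,y)→(s0,y,right)
state=s0 head=2 tape=yy[x]xx_   (s0,x)→(s0,_,left)
state=s0 head=1 tape=y[y]_xx_   (s0,y)→(s0,y,right)
state=s0 head=2 tape=yy[_]xx_   (s0,_)→(s1,_,right)
state=s1 head=3 tape=yy_[x]x_   (s1,x)→(s2,x,left)
state=s2 head=2 tape=yy[_]xx_   (s2,_)→(s0,y,left)
state=s0 head=1 tape=y[y]yxx_   (s0,y)→(s0,y,right)
state=s0 head=2 tape=yy[y]xx_   (s0,y)→(s0,y,right)
state=s0 head=3 tape=yyy[x]x_   (s0,x)→(s0,_,left)
state=s0 head=2 tape=yy[y]_x_   (s0,y)→(s0,y,right)
state=s0 head=3 tape=yyy[_]x_   (s0,_)→(s1,_,right)
state=s1 head=4 tape=yyy_[x]_   (s1,x)→(s2,x,left)
state=s2 head=3 tape=yyy[_]x_   (s2,_)→(s0,y,left)
state=s0 head=2 tape=yy[y]yx_   (s0,y)→(s0,y,right)
state=s0 head=3 tape=yyy[y]x_   (s0,y)→(s0,y,right)
state=s0 head=4 tape=yyyy[x]_   (s0,x)→(s0,_,left)
state=s0 head=3 tape=yyy[y]__   (s0,y)→(s0,y,right)
state=s0 head=4 tape=yyyy[_]_   (s0,_)→(s1,_,right)
state=s1 head=5 tape=yyyy_[_]   (s1,_)→(s3,_,left)
state=s3 head=4 tape=yyyy[_]_   (s3,_)→(sH,x,right)
state=sH head=5 tape=yyyyx[_]
The non-blank tape span at halt is yyyyx.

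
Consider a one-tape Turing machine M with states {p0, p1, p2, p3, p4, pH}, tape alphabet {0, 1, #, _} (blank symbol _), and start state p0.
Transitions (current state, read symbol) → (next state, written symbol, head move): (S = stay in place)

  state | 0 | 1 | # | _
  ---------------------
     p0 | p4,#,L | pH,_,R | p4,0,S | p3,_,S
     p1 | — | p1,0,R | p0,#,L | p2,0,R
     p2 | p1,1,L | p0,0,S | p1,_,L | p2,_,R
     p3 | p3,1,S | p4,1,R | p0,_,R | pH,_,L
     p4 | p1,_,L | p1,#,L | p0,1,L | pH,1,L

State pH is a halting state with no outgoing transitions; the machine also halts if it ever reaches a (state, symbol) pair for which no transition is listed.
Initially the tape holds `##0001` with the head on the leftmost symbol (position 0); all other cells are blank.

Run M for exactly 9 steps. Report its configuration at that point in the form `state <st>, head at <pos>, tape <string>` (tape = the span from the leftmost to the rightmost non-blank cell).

state p2, head at 2, tape 0001001

state=p0 head=0 tape=_[#]#0001   (p0,#)→(p4,0,S)
state=p4 head=0 tape=_[0]#0001   (p4,0)→(p1,_,L)
state=p1 head=-1 tape=[_]_#0001   (p1,_)→(p2,0,R)
state=p2 head=0 tape=0[_]#0001   (p2,_)→(p2,_,R)
state=p2 head=1 tape=0_[#]0001   (p2,#)→(p1,_,L)
state=p1 head=0 tape=0[_]_0001   (p1,_)→(p2,0,R)
state=p2 head=1 tape=00[_]0001   (p2,_)→(p2,_,R)
state=p2 head=2 tape=00_[0]001   (p2,0)→(p1,1,L)
state=p1 head=1 tape=00[_]1001   (p1,_)→(p2,0,R)
state=p2 head=2 tape=000[1]001
After 9 steps: state p2, head at 2, tape 0001001.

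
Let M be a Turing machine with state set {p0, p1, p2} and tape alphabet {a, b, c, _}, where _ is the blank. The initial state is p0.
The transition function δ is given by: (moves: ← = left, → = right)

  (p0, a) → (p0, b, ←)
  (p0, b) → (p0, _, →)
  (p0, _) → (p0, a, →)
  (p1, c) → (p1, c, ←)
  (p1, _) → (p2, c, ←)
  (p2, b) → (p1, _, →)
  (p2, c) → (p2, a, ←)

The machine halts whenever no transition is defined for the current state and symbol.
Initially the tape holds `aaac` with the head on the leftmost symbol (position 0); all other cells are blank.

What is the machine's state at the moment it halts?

p0 | _[a]aac   read a → write b, move ←, go to p0
p0 | [_]baac   read _ → write a, move →, go to p0
p0 | a[b]aac   read b → write _, move →, go to p0
p0 | a_[a]ac   read a → write b, move ←, go to p0
p0 | a[_]bac   read _ → write a, move →, go to p0
p0 | aa[b]ac   read b → write _, move →, go to p0
p0 | aa_[a]c   read a → write b, move ←, go to p0
p0 | aa[_]bc   read _ → write a, move →, go to p0
p0 | aaa[b]c   read b → write _, move →, go to p0
p0 | aaa_[c]
No transition is defined for (p0, c); M halts in state p0.

p0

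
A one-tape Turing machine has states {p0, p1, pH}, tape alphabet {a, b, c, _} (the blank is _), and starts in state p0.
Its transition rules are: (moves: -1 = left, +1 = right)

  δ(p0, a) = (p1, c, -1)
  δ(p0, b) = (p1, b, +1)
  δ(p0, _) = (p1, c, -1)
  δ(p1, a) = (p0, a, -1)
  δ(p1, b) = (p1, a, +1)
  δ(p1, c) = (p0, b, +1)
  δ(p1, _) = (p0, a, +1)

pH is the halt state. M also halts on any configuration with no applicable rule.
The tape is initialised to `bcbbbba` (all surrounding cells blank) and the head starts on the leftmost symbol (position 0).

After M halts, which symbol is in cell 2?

p0 | [b]cbbbba   read b → write b, move +1, go to p1
p1 | b[c]bbbba   read c → write b, move +1, go to p0
p0 | bb[b]bbba   read b → write b, move +1, go to p1
p1 | bbb[b]bba   read b → write a, move +1, go to p1
p1 | bbba[b]ba   read b → write a, move +1, go to p1
p1 | bbbaa[b]a   read b → write a, move +1, go to p1
p1 | bbbaaa[a]   read a → write a, move -1, go to p0
p0 | bbbaa[a]a   read a → write c, move -1, go to p1
p1 | bbba[a]ca   read a → write a, move -1, go to p0
p0 | bbb[a]aca   read a → write c, move -1, go to p1
p1 | bb[b]caca   read b → write a, move +1, go to p1
p1 | bba[c]aca   read c → write b, move +1, go to p0
p0 | bbab[a]ca   read a → write c, move -1, go to p1
p1 | bba[b]cca   read b → write a, move +1, go to p1
p1 | bbaa[c]ca   read c → write b, move +1, go to p0
p0 | bbaab[c]a
Cell 2 holds a when M halts.

a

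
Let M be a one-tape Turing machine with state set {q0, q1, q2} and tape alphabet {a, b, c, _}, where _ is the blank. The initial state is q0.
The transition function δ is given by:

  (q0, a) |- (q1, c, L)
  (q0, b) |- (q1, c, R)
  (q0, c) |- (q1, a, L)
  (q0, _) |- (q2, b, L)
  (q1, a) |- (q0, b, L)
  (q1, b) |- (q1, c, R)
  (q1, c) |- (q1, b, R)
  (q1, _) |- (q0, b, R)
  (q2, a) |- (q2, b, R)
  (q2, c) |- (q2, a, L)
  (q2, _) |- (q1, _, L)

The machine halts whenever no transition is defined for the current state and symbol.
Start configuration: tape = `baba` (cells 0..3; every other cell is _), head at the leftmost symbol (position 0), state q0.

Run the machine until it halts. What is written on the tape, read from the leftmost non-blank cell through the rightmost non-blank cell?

state=q0 head=0 tape=_[b]aba__   (q0,b)→(q1,c,R)
state=q1 head=1 tape=_c[a]ba__   (q1,a)→(q0,b,L)
state=q0 head=0 tape=_[c]bba__   (q0,c)→(q1,a,L)
state=q1 head=-1 tape=[_]abba__   (q1,_)→(q0,b,R)
state=q0 head=0 tape=b[a]bba__   (q0,a)→(q1,c,L)
state=q1 head=-1 tape=[b]cbba__   (q1,b)→(q1,c,R)
state=q1 head=0 tape=c[c]bba__   (q1,c)→(q1,b,R)
state=q1 head=1 tape=cb[b]ba__   (q1,b)→(q1,c,R)
state=q1 head=2 tape=cbc[b]a__   (q1,b)→(q1,c,R)
state=q1 head=3 tape=cbcc[a]__   (q1,a)→(q0,b,L)
state=q0 head=2 tape=cbc[c]b__   (q0,c)→(q1,a,L)
state=q1 head=1 tape=cb[c]ab__   (q1,c)→(q1,b,R)
state=q1 head=2 tape=cbb[a]b__   (q1,a)→(q0,b,L)
state=q0 head=1 tape=cb[b]bb__   (q0,b)→(q1,c,R)
state=q1 head=2 tape=cbc[b]b__   (q1,b)→(q1,c,R)
state=q1 head=3 tape=cbcc[b]__   (q1,b)→(q1,c,R)
state=q1 head=4 tape=cbccc[_]_   (q1,_)→(q0,b,R)
state=q0 head=5 tape=cbcccb[_]   (q0,_)→(q2,b,L)
state=q2 head=4 tape=cbccc[b]b
The non-blank tape span at halt is cbcccbb.

cbcccbb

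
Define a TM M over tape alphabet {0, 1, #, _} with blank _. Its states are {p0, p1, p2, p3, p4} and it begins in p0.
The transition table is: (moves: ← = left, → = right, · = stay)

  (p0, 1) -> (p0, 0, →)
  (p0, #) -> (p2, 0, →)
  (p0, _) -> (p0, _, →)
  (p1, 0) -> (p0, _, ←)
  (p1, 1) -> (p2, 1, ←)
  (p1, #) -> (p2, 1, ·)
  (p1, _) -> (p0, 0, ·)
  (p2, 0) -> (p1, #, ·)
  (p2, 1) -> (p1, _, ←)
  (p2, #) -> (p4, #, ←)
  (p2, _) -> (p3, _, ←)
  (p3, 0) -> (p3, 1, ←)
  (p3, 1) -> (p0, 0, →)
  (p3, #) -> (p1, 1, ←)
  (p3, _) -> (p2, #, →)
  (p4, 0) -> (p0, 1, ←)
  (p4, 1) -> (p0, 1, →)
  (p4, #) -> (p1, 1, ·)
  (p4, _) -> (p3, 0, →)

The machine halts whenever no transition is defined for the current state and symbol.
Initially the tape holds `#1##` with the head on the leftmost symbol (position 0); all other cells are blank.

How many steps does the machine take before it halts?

20

p0 | _[#]1##_   read # → write 0, move →, go to p2
p2 | _0[1]##_   read 1 → write _, move ←, go to p1
p1 | _[0]_##_   read 0 → write _, move ←, go to p0
p0 | [_]__##_   read _ → write _, move →, go to p0
p0 | _[_]_##_   read _ → write _, move →, go to p0
p0 | __[_]##_   read _ → write _, move →, go to p0
p0 | ___[#]#_   read # → write 0, move →, go to p2
p2 | ___0[#]_   read # → write #, move ←, go to p4
p4 | ___[0]#_   read 0 → write 1, move ←, go to p0
p0 | __[_]1#_   read _ → write _, move →, go to p0
p0 | ___[1]#_   read 1 → write 0, move →, go to p0
p0 | ___0[#]_   read # → write 0, move →, go to p2
p2 | ___00[_]   read _ → write _, move ←, go to p3
p3 | ___0[0]_   read 0 → write 1, move ←, go to p3
p3 | ___[0]1_   read 0 → write 1, move ←, go to p3
p3 | __[_]11_   read _ → write #, move →, go to p2
p2 | __#[1]1_   read 1 → write _, move ←, go to p1
p1 | __[#]_1_   read # → write 1, move ·, go to p2
p2 | __[1]_1_   read 1 → write _, move ←, go to p1
p1 | _[_]__1_   read _ → write 0, move ·, go to p0
p0 | _[0]__1_
M halts after 20 transitions.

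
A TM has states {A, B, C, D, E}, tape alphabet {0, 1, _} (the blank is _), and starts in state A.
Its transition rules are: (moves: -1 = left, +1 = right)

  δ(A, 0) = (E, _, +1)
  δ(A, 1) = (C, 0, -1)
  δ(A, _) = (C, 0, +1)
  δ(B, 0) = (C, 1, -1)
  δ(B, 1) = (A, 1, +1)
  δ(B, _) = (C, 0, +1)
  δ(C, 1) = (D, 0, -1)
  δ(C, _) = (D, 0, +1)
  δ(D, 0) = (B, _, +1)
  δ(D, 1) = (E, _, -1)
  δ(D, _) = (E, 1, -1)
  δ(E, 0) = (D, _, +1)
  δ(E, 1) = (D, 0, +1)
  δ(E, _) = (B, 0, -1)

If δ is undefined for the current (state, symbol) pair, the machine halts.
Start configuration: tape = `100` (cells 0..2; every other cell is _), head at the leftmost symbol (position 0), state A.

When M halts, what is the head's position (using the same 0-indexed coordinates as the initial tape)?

state=A head=0 tape=___[1]00   (A,1)→(C,0,-1)
state=C head=-1 tape=__[_]000   (C,_)→(D,0,+1)
state=D head=0 tape=__0[0]00   (D,0)→(B,_,+1)
state=B head=1 tape=__0_[0]0   (B,0)→(C,1,-1)
state=C head=0 tape=__0[_]10   (C,_)→(D,0,+1)
state=D head=1 tape=__00[1]0   (D,1)→(E,_,-1)
state=E head=0 tape=__0[0]_0   (E,0)→(D,_,+1)
state=D head=1 tape=__0_[_]0   (D,_)→(E,1,-1)
state=E head=0 tape=__0[_]10   (E,_)→(B,0,-1)
state=B head=-1 tape=__[0]010   (B,0)→(C,1,-1)
state=C head=-2 tape=_[_]1010   (C,_)→(D,0,+1)
state=D head=-1 tape=_0[1]010   (D,1)→(E,_,-1)
state=E head=-2 tape=_[0]_010   (E,0)→(D,_,+1)
state=D head=-1 tape=__[_]010   (D,_)→(E,1,-1)
state=E head=-2 tape=_[_]1010   (E,_)→(B,0,-1)
state=B head=-3 tape=[_]01010   (B,_)→(C,0,+1)
state=C head=-2 tape=0[0]1010
At halt the head is at cell -2.

-2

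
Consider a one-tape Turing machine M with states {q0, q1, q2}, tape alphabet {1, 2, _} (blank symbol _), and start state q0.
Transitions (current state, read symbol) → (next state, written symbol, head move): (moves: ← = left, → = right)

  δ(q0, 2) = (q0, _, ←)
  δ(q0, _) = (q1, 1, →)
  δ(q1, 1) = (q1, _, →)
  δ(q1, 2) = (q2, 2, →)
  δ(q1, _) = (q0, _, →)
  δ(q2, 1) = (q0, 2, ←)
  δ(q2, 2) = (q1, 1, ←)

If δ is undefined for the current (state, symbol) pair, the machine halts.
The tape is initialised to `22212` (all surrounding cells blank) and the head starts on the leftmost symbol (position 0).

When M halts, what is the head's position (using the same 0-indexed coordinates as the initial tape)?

state=q0 head=0 tape=_[2]2212   (q0,2)→(q0,_,←)
state=q0 head=-1 tape=[_]_2212   (q0,_)→(q1,1,→)
state=q1 head=0 tape=1[_]2212   (q1,_)→(q0,_,→)
state=q0 head=1 tape=1_[2]212   (q0,2)→(q0,_,←)
state=q0 head=0 tape=1[_]_212   (q0,_)→(q1,1,→)
state=q1 head=1 tape=11[_]212   (q1,_)→(q0,_,→)
state=q0 head=2 tape=11_[2]12   (q0,2)→(q0,_,←)
state=q0 head=1 tape=11[_]_12   (q0,_)→(q1,1,→)
state=q1 head=2 tape=111[_]12   (q1,_)→(q0,_,→)
state=q0 head=3 tape=111_[1]2
At halt the head is at cell 3.

3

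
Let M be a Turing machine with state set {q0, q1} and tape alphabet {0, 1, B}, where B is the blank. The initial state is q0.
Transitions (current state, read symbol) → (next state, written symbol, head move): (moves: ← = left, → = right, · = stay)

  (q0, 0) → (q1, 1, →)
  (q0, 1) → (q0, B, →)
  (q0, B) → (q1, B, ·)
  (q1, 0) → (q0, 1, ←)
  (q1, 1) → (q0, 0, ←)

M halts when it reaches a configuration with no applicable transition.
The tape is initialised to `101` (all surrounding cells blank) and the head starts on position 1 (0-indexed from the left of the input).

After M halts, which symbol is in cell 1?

q0 | 1[0]1B   read 0 → write 1, move →, go to q1
q1 | 11[1]B   read 1 → write 0, move ←, go to q0
q0 | 1[1]0B   read 1 → write B, move →, go to q0
q0 | 1B[0]B   read 0 → write 1, move →, go to q1
q1 | 1B1[B]
Cell 1 holds B when M halts.

B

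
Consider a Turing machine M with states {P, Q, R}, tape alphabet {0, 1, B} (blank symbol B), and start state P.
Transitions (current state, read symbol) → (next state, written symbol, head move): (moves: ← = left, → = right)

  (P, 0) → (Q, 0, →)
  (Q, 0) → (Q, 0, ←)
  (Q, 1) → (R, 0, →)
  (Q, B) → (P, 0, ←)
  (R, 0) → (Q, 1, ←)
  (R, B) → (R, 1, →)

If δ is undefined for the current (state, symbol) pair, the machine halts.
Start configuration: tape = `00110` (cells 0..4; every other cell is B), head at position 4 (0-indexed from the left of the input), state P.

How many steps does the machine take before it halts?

state=P head=4 tape=BB0011[0]B   (P,0)→(Q,0,→)
state=Q head=5 tape=BB00110[B]   (Q,B)→(P,0,←)
state=P head=4 tape=BB0011[0]0   (P,0)→(Q,0,→)
state=Q head=5 tape=BB00110[0]   (Q,0)→(Q,0,←)
state=Q head=4 tape=BB0011[0]0   (Q,0)→(Q,0,←)
state=Q head=3 tape=BB001[1]00   (Q,1)→(R,0,→)
state=R head=4 tape=BB0010[0]0   (R,0)→(Q,1,←)
state=Q head=3 tape=BB001[0]10   (Q,0)→(Q,0,←)
state=Q head=2 tape=BB00[1]010   (Q,1)→(R,0,→)
state=R head=3 tape=BB000[0]10   (R,0)→(Q,1,←)
state=Q head=2 tape=BB00[0]110   (Q,0)→(Q,0,←)
state=Q head=1 tape=BB0[0]0110   (Q,0)→(Q,0,←)
state=Q head=0 tape=BB[0]00110   (Q,0)→(Q,0,←)
state=Q head=-1 tape=B[B]000110   (Q,B)→(P,0,←)
state=P head=-2 tape=[B]0000110
M halts after 14 transitions.

14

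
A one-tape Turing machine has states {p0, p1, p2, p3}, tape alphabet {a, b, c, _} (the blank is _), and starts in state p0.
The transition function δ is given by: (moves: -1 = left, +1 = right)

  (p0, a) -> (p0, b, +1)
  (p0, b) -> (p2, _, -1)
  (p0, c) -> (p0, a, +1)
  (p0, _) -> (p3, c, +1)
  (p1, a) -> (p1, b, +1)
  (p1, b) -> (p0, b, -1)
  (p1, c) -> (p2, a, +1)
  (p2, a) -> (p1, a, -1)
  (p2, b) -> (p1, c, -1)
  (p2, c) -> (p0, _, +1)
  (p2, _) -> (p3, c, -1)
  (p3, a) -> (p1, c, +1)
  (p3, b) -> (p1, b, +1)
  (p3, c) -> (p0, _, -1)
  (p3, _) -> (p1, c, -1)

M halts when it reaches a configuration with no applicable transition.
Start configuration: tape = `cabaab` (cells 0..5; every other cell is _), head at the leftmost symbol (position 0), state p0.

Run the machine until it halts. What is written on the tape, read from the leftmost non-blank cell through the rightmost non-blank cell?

p0 | _[c]abaab   read c → write a, move +1, go to p0
p0 | _a[a]baab   read a → write b, move +1, go to p0
p0 | _ab[b]aab   read b → write _, move -1, go to p2
p2 | _a[b]_aab   read b → write c, move -1, go to p1
p1 | _[a]c_aab   read a → write b, move +1, go to p1
p1 | _b[c]_aab   read c → write a, move +1, go to p2
p2 | _ba[_]aab   read _ → write c, move -1, go to p3
p3 | _b[a]caab   read a → write c, move +1, go to p1
p1 | _bc[c]aab   read c → write a, move +1, go to p2
p2 | _bca[a]ab   read a → write a, move -1, go to p1
p1 | _bc[a]aab   read a → write b, move +1, go to p1
p1 | _bcb[a]ab   read a → write b, move +1, go to p1
p1 | _bcbb[a]b   read a → write b, move +1, go to p1
p1 | _bcbbb[b]   read b → write b, move -1, go to p0
p0 | _bcbb[b]b   read b → write _, move -1, go to p2
p2 | _bcb[b]_b   read b → write c, move -1, go to p1
p1 | _bc[b]c_b   read b → write b, move -1, go to p0
p0 | _b[c]bc_b   read c → write a, move +1, go to p0
p0 | _ba[b]c_b   read b → write _, move -1, go to p2
p2 | _b[a]_c_b   read a → write a, move -1, go to p1
p1 | _[b]a_c_b   read b → write b, move -1, go to p0
p0 | [_]ba_c_b   read _ → write c, move +1, go to p3
p3 | c[b]a_c_b   read b → write b, move +1, go to p1
p1 | cb[a]_c_b   read a → write b, move +1, go to p1
p1 | cbb[_]c_b
The non-blank tape span at halt is cbb_c_b.

cbb_c_b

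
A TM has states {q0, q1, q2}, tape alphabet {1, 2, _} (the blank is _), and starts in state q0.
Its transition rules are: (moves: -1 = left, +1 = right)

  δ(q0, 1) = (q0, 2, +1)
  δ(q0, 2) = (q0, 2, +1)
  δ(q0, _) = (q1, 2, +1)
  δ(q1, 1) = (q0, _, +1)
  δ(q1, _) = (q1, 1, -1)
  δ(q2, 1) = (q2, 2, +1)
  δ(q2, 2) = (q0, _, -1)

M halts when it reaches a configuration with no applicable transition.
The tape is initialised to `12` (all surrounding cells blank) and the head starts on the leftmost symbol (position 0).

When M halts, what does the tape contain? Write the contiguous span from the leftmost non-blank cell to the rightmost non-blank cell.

2221

q0 | [1]2__   read 1 → write 2, move +1, go to q0
q0 | 2[2]__   read 2 → write 2, move +1, go to q0
q0 | 22[_]_   read _ → write 2, move +1, go to q1
q1 | 222[_]   read _ → write 1, move -1, go to q1
q1 | 22[2]1
The non-blank tape span at halt is 2221.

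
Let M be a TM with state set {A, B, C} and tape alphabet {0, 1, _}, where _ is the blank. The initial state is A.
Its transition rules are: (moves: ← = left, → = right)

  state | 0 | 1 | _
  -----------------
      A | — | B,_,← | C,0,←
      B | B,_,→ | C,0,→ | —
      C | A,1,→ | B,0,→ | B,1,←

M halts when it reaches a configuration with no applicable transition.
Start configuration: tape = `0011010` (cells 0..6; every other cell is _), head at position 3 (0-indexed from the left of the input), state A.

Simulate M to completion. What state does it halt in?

B

A | 001[1]010__   read 1 → write _, move ←, go to B
B | 00[1]_010__   read 1 → write 0, move →, go to C
C | 000[_]010__   read _ → write 1, move ←, go to B
B | 00[0]1010__   read 0 → write _, move →, go to B
B | 00_[1]010__   read 1 → write 0, move →, go to C
C | 00_0[0]10__   read 0 → write 1, move →, go to A
A | 00_01[1]0__   read 1 → write _, move ←, go to B
B | 00_0[1]_0__   read 1 → write 0, move →, go to C
C | 00_00[_]0__   read _ → write 1, move ←, go to B
B | 00_0[0]10__   read 0 → write _, move →, go to B
B | 00_0_[1]0__   read 1 → write 0, move →, go to C
C | 00_0_0[0]__   read 0 → write 1, move →, go to A
A | 00_0_01[_]_   read _ → write 0, move ←, go to C
C | 00_0_0[1]0_   read 1 → write 0, move →, go to B
B | 00_0_00[0]_   read 0 → write _, move →, go to B
B | 00_0_00_[_]
No transition is defined for (B, _); M halts in state B.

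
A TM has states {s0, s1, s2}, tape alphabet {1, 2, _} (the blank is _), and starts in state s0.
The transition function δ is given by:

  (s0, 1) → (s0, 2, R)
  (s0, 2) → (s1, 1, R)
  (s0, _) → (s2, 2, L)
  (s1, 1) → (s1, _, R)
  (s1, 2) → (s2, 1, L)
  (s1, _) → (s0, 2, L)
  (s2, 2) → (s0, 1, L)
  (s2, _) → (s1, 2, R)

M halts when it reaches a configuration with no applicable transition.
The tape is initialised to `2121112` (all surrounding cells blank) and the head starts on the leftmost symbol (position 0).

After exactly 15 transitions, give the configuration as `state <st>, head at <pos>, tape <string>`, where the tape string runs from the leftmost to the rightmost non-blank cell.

s0 | [2]121112_   read 2 → write 1, move R, go to s1
s1 | 1[1]21112_   read 1 → write _, move R, go to s1
s1 | 1_[2]1112_   read 2 → write 1, move L, go to s2
s2 | 1[_]11112_   read _ → write 2, move R, go to s1
s1 | 12[1]1112_   read 1 → write _, move R, go to s1
s1 | 12_[1]112_   read 1 → write _, move R, go to s1
s1 | 12__[1]12_   read 1 → write _, move R, go to s1
s1 | 12___[1]2_   read 1 → write _, move R, go to s1
s1 | 12____[2]_   read 2 → write 1, move L, go to s2
s2 | 12___[_]1_   read _ → write 2, move R, go to s1
s1 | 12___2[1]_   read 1 → write _, move R, go to s1
s1 | 12___2_[_]   read _ → write 2, move L, go to s0
s0 | 12___2[_]2   read _ → write 2, move L, go to s2
s2 | 12___[2]22   read 2 → write 1, move L, go to s0
s0 | 12__[_]122   read _ → write 2, move L, go to s2
s2 | 12_[_]2122
After 15 steps: state s2, head at 3, tape 12__2122.

state s2, head at 3, tape 12__2122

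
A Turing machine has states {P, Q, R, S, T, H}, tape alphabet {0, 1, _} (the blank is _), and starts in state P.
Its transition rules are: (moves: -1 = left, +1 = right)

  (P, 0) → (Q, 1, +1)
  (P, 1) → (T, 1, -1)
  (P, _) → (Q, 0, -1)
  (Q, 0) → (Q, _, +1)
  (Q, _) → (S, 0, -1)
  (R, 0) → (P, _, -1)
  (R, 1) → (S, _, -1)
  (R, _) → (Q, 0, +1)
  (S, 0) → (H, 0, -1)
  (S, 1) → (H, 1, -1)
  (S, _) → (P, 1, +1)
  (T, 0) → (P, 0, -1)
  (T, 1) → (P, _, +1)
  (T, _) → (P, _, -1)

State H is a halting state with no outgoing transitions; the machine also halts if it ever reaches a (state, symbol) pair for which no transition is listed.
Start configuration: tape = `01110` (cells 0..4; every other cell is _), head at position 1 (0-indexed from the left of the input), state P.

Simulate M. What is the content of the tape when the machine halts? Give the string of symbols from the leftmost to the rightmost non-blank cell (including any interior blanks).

11__1110

state=P head=1 tape=___0[1]110   (P,1)→(T,1,-1)
state=T head=0 tape=___[0]1110   (T,0)→(P,0,-1)
state=P head=-1 tape=__[_]01110   (P,_)→(Q,0,-1)
state=Q head=-2 tape=_[_]001110   (Q,_)→(S,0,-1)
state=S head=-3 tape=[_]0001110   (S,_)→(P,1,+1)
state=P head=-2 tape=1[0]001110   (P,0)→(Q,1,+1)
state=Q head=-1 tape=11[0]01110   (Q,0)→(Q,_,+1)
state=Q head=0 tape=11_[0]1110   (Q,0)→(Q,_,+1)
state=Q head=1 tape=11__[1]110
The non-blank tape span at halt is 11__1110.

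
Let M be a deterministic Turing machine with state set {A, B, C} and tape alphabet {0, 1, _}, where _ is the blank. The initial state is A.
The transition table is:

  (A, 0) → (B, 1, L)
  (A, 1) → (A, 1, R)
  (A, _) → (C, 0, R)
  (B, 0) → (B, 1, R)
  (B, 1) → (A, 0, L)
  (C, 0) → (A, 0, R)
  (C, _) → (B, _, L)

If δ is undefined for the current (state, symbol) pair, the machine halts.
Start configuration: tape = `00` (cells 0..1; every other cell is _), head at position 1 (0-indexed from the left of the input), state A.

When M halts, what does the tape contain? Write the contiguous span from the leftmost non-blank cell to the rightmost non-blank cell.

state=A head=1 tape=_0[0]__   (A,0)→(B,1,L)
state=B head=0 tape=_[0]1__   (B,0)→(B,1,R)
state=B head=1 tape=_1[1]__   (B,1)→(A,0,L)
state=A head=0 tape=_[1]0__   (A,1)→(A,1,R)
state=A head=1 tape=_1[0]__   (A,0)→(B,1,L)
state=B head=0 tape=_[1]1__   (B,1)→(A,0,L)
state=A head=-1 tape=[_]01__   (A,_)→(C,0,R)
state=C head=0 tape=0[0]1__   (C,0)→(A,0,R)
state=A head=1 tape=00[1]__   (A,1)→(A,1,R)
state=A head=2 tape=001[_]_   (A,_)→(C,0,R)
state=C head=3 tape=0010[_]   (C,_)→(B,_,L)
state=B head=2 tape=001[0]_   (B,0)→(B,1,R)
state=B head=3 tape=0011[_]
The non-blank tape span at halt is 0011.

0011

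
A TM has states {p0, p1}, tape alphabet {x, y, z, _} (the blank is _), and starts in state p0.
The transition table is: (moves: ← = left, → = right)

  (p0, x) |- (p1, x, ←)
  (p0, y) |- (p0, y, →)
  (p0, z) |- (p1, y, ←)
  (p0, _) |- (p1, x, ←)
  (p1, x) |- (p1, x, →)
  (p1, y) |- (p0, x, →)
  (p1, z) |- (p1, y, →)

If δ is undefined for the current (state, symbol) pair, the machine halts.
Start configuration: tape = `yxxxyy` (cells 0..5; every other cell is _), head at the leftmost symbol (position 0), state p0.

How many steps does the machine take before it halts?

p0 | [y]xxxyy__   read y → write y, move →, go to p0
p0 | y[x]xxyy__   read x → write x, move ←, go to p1
p1 | [y]xxxyy__   read y → write x, move →, go to p0
p0 | x[x]xxyy__   read x → write x, move ←, go to p1
p1 | [x]xxxyy__   read x → write x, move →, go to p1
p1 | x[x]xxyy__   read x → write x, move →, go to p1
p1 | xx[x]xyy__   read x → write x, move →, go to p1
p1 | xxx[x]yy__   read x → write x, move →, go to p1
p1 | xxxx[y]y__   read y → write x, move →, go to p0
p0 | xxxxx[y]__   read y → write y, move →, go to p0
p0 | xxxxxy[_]_   read _ → write x, move ←, go to p1
p1 | xxxxx[y]x_   read y → write x, move →, go to p0
p0 | xxxxxx[x]_   read x → write x, move ←, go to p1
p1 | xxxxx[x]x_   read x → write x, move →, go to p1
p1 | xxxxxx[x]_   read x → write x, move →, go to p1
p1 | xxxxxxx[_]
M halts after 15 transitions.

15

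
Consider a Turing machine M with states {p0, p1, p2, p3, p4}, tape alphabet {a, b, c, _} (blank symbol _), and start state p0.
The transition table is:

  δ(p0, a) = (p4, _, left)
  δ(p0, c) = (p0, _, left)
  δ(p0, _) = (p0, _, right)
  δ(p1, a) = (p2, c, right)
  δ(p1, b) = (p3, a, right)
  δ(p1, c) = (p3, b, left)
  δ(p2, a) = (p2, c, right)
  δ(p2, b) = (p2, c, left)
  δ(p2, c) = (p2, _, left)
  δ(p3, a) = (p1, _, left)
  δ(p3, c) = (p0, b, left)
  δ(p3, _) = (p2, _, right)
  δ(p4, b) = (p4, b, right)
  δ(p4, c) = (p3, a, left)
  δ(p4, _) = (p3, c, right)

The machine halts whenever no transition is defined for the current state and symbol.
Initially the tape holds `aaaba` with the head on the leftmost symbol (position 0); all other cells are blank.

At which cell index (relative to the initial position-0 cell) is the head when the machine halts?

state=p0 head=0 tape=_[a]aaba   (p0,a)→(p4,_,left)
state=p4 head=-1 tape=[_]_aaba   (p4,_)→(p3,c,right)
state=p3 head=0 tape=c[_]aaba   (p3,_)→(p2,_,right)
state=p2 head=1 tape=c_[a]aba   (p2,a)→(p2,c,right)
state=p2 head=2 tape=c_c[a]ba   (p2,a)→(p2,c,right)
state=p2 head=3 tape=c_cc[b]a   (p2,b)→(p2,c,left)
state=p2 head=2 tape=c_c[c]ca   (p2,c)→(p2,_,left)
state=p2 head=1 tape=c_[c]_ca   (p2,c)→(p2,_,left)
state=p2 head=0 tape=c[_]__ca
At halt the head is at cell 0.

0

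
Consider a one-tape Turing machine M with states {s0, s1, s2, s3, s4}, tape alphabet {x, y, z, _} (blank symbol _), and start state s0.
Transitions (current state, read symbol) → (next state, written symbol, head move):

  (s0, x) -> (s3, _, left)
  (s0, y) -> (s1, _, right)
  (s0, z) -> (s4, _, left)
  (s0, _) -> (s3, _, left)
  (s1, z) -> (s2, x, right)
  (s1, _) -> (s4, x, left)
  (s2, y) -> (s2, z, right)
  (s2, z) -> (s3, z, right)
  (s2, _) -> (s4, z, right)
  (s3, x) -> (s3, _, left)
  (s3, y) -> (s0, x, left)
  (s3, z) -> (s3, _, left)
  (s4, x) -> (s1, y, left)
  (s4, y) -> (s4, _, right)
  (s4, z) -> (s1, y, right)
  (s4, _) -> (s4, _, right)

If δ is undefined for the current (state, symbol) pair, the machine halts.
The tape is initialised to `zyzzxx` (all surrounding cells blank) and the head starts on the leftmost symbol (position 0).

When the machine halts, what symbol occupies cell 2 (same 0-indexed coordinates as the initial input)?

state=s0 head=0 tape=_[z]yzzxx   (s0,z)→(s4,_,left)
state=s4 head=-1 tape=[_]_yzzxx   (s4,_)→(s4,_,right)
state=s4 head=0 tape=_[_]yzzxx   (s4,_)→(s4,_,right)
state=s4 head=1 tape=__[y]zzxx   (s4,y)→(s4,_,right)
state=s4 head=2 tape=___[z]zxx   (s4,z)→(s1,y,right)
state=s1 head=3 tape=___y[z]xx   (s1,z)→(s2,x,right)
state=s2 head=4 tape=___yx[x]x
Cell 2 holds y when M halts.

y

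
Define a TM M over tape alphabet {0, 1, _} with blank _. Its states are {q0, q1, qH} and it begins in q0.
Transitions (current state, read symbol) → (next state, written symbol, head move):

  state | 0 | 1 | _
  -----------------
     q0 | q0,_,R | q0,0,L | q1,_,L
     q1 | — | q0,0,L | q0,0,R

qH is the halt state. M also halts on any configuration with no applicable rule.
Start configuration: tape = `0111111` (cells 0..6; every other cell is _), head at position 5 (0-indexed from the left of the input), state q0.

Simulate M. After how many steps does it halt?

15

q0 | 01111[1]1   read 1 → write 0, move L, go to q0
q0 | 0111[1]01   read 1 → write 0, move L, go to q0
q0 | 011[1]001   read 1 → write 0, move L, go to q0
q0 | 01[1]0001   read 1 → write 0, move L, go to q0
q0 | 0[1]00001   read 1 → write 0, move L, go to q0
q0 | [0]000001   read 0 → write _, move R, go to q0
q0 | _[0]00001   read 0 → write _, move R, go to q0
q0 | __[0]0001   read 0 → write _, move R, go to q0
q0 | ___[0]001   read 0 → write _, move R, go to q0
q0 | ____[0]01   read 0 → write _, move R, go to q0
q0 | _____[0]1   read 0 → write _, move R, go to q0
q0 | ______[1]   read 1 → write 0, move L, go to q0
q0 | _____[_]0   read _ → write _, move L, go to q1
q1 | ____[_]_0   read _ → write 0, move R, go to q0
q0 | ____0[_]0   read _ → write _, move L, go to q1
q1 | ____[0]_0
M halts after 15 transitions.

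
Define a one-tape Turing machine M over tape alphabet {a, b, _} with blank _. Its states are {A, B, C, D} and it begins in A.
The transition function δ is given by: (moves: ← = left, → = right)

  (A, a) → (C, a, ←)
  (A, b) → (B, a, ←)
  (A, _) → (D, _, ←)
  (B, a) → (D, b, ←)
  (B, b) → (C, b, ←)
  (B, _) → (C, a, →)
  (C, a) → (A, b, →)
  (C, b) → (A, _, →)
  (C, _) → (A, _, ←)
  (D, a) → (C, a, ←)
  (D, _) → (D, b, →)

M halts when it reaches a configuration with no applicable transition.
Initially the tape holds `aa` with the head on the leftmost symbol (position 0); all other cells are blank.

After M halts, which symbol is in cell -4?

b

state=A head=0 tape=______[a]a   (A,a)→(C,a,←)
state=C head=-1 tape=_____[_]aa   (C,_)→(A,_,←)
state=A head=-2 tape=____[_]_aa   (A,_)→(D,_,←)
state=D head=-3 tape=___[_]__aa   (D,_)→(D,b,→)
state=D head=-2 tape=___b[_]_aa   (D,_)→(D,b,→)
state=D head=-1 tape=___bb[_]aa   (D,_)→(D,b,→)
state=D head=0 tape=___bbb[a]a   (D,a)→(C,a,←)
state=C head=-1 tape=___bb[b]aa   (C,b)→(A,_,→)
state=A head=0 tape=___bb_[a]a   (A,a)→(C,a,←)
state=C head=-1 tape=___bb[_]aa   (C,_)→(A,_,←)
state=A head=-2 tape=___b[b]_aa   (A,b)→(B,a,←)
state=B head=-3 tape=___[b]a_aa   (B,b)→(C,b,←)
state=C head=-4 tape=__[_]ba_aa   (C,_)→(A,_,←)
state=A head=-5 tape=_[_]_ba_aa   (A,_)→(D,_,←)
state=D head=-6 tape=[_]__ba_aa   (D,_)→(D,b,→)
state=D head=-5 tape=b[_]_ba_aa   (D,_)→(D,b,→)
state=D head=-4 tape=bb[_]ba_aa   (D,_)→(D,b,→)
state=D head=-3 tape=bbb[b]a_aa
Cell -4 holds b when M halts.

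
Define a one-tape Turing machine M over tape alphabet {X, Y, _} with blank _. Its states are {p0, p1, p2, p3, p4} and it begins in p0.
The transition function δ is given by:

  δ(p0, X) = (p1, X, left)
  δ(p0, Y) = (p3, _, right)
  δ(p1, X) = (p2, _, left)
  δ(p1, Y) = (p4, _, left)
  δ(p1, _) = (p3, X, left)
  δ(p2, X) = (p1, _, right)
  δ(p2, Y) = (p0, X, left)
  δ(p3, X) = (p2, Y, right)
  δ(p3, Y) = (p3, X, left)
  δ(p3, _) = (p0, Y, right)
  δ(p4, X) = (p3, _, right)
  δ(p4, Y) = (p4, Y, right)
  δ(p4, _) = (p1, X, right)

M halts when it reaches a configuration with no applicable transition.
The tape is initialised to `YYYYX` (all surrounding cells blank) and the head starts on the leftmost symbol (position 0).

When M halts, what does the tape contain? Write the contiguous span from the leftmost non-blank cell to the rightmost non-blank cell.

p0 | _[Y]YYYX   read Y → write _, move right, go to p3
p3 | __[Y]YYX   read Y → write X, move left, go to p3
p3 | _[_]XYYX   read _ → write Y, move right, go to p0
p0 | _Y[X]YYX   read X → write X, move left, go to p1
p1 | _[Y]XYYX   read Y → write _, move left, go to p4
p4 | [_]_XYYX   read _ → write X, move right, go to p1
p1 | X[_]XYYX   read _ → write X, move left, go to p3
p3 | [X]XXYYX   read X → write Y, move right, go to p2
p2 | Y[X]XYYX   read X → write _, move right, go to p1
p1 | Y_[X]YYX   read X → write _, move left, go to p2
p2 | Y[_]_YYX
The non-blank tape span at halt is Y__YYX.

Y__YYX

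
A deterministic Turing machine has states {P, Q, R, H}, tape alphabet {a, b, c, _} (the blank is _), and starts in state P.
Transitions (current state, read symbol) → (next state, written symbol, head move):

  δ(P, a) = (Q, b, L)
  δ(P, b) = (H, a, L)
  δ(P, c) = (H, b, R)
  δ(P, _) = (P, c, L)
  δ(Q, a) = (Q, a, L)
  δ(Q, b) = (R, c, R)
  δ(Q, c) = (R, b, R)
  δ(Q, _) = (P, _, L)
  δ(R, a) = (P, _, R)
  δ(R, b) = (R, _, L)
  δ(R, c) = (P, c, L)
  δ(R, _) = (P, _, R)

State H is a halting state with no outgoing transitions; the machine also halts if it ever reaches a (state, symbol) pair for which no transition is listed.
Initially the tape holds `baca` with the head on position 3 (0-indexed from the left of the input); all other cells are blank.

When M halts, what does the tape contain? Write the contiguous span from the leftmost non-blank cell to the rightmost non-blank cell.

state=P head=3 tape=_bac[a]   (P,a)→(Q,b,L)
state=Q head=2 tape=_ba[c]b   (Q,c)→(R,b,R)
state=R head=3 tape=_bab[b]   (R,b)→(R,_,L)
state=R head=2 tape=_ba[b]_   (R,b)→(R,_,L)
state=R head=1 tape=_b[a]__   (R,a)→(P,_,R)
state=P head=2 tape=_b_[_]_   (P,_)→(P,c,L)
state=P head=1 tape=_b[_]c_   (P,_)→(P,c,L)
state=P head=0 tape=_[b]cc_   (P,b)→(H,a,L)
state=H head=-1 tape=[_]acc_
The non-blank tape span at halt is acc.

acc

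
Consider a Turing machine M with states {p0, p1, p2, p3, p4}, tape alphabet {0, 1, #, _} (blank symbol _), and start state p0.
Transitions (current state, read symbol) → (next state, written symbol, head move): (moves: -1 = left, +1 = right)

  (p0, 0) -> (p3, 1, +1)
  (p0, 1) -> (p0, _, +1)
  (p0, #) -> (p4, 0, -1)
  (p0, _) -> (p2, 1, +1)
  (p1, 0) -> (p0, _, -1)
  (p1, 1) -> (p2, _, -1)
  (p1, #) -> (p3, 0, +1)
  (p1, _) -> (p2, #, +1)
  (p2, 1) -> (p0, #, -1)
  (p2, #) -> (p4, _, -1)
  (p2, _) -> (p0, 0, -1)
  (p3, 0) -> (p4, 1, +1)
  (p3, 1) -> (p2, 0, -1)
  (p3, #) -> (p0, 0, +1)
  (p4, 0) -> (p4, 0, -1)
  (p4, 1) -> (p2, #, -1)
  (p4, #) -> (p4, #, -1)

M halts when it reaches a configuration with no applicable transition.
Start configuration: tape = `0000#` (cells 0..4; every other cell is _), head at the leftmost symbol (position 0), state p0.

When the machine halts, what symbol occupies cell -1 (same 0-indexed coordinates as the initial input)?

state=p0 head=0 tape=___[0]000#   (p0,0)→(p3,1,+1)
state=p3 head=1 tape=___1[0]00#   (p3,0)→(p4,1,+1)
state=p4 head=2 tape=___11[0]0#   (p4,0)→(p4,0,-1)
state=p4 head=1 tape=___1[1]00#   (p4,1)→(p2,#,-1)
state=p2 head=0 tape=___[1]#00#   (p2,1)→(p0,#,-1)
state=p0 head=-1 tape=__[_]##00#   (p0,_)→(p2,1,+1)
state=p2 head=0 tape=__1[#]#00#   (p2,#)→(p4,_,-1)
state=p4 head=-1 tape=__[1]_#00#   (p4,1)→(p2,#,-1)
state=p2 head=-2 tape=_[_]#_#00#   (p2,_)→(p0,0,-1)
state=p0 head=-3 tape=[_]0#_#00#   (p0,_)→(p2,1,+1)
state=p2 head=-2 tape=1[0]#_#00#
Cell -1 holds # when M halts.

#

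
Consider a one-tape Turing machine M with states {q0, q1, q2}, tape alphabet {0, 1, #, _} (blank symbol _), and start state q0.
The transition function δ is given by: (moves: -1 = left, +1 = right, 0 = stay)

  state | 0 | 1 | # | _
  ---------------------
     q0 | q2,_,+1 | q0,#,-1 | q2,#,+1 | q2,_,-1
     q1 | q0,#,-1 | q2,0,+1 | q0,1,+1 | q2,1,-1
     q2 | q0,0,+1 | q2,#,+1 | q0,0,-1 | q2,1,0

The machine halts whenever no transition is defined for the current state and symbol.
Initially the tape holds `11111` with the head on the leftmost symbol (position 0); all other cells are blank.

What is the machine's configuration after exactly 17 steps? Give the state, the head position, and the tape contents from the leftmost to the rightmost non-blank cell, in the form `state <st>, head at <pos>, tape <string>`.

state q2, head at -1, tape #0_0111

q0 | __[1]1111   read 1 → write #, move -1, go to q0
q0 | _[_]#1111   read _ → write _, move -1, go to q2
q2 | [_]_#1111   read _ → write 1, move 0, go to q2
q2 | [1]_#1111   read 1 → write #, move +1, go to q2
q2 | #[_]#1111   read _ → write 1, move 0, go to q2
q2 | #[1]#1111   read 1 → write #, move +1, go to q2
q2 | ##[#]1111   read # → write 0, move -1, go to q0
q0 | #[#]01111   read # → write #, move +1, go to q2
q2 | ##[0]1111   read 0 → write 0, move +1, go to q0
q0 | ##0[1]111   read 1 → write #, move -1, go to q0
q0 | ##[0]#111   read 0 → write _, move +1, go to q2
q2 | ##_[#]111   read # → write 0, move -1, go to q0
q0 | ##[_]0111   read _ → write _, move -1, go to q2
q2 | #[#]_0111   read # → write 0, move -1, go to q0
q0 | [#]0_0111   read # → write #, move +1, go to q2
q2 | #[0]_0111   read 0 → write 0, move +1, go to q0
q0 | #0[_]0111   read _ → write _, move -1, go to q2
q2 | #[0]_0111
After 17 steps: state q2, head at -1, tape #0_0111.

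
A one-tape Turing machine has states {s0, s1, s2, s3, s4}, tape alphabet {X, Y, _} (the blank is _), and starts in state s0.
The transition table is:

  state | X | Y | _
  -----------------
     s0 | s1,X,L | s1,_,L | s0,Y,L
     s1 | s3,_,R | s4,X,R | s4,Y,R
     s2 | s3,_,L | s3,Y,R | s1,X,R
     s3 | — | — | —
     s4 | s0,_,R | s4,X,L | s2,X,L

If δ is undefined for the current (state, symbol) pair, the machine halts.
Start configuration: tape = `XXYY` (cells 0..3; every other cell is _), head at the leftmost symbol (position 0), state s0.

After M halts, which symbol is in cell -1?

state=s0 head=0 tape=_[X]XYY   (s0,X)→(s1,X,L)
state=s1 head=-1 tape=[_]XXYY   (s1,_)→(s4,Y,R)
state=s4 head=0 tape=Y[X]XYY   (s4,X)→(s0,_,R)
state=s0 head=1 tape=Y_[X]YY   (s0,X)→(s1,X,L)
state=s1 head=0 tape=Y[_]XYY   (s1,_)→(s4,Y,R)
state=s4 head=1 tape=YY[X]YY   (s4,X)→(s0,_,R)
state=s0 head=2 tape=YY_[Y]Y   (s0,Y)→(s1,_,L)
state=s1 head=1 tape=YY[_]_Y   (s1,_)→(s4,Y,R)
state=s4 head=2 tape=YYY[_]Y   (s4,_)→(s2,X,L)
state=s2 head=1 tape=YY[Y]XY   (s2,Y)→(s3,Y,R)
state=s3 head=2 tape=YYY[X]Y
Cell -1 holds Y when M halts.

Y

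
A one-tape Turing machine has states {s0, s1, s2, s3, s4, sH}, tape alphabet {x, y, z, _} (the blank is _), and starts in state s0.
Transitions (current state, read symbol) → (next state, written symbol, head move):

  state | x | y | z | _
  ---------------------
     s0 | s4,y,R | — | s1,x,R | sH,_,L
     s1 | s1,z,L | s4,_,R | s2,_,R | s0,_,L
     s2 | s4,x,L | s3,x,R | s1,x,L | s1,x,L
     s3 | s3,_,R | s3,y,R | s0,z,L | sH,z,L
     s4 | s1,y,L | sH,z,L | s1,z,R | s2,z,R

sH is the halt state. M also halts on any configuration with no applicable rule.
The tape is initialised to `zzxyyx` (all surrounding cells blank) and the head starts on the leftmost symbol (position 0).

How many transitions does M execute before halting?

18

s0 | [z]zxyyx   read z → write x, move R, go to s1
s1 | x[z]xyyx   read z → write _, move R, go to s2
s2 | x_[x]yyx   read x → write x, move L, go to s4
s4 | x[_]xyyx   read _ → write z, move R, go to s2
s2 | xz[x]yyx   read x → write x, move L, go to s4
s4 | x[z]xyyx   read z → write z, move R, go to s1
s1 | xz[x]yyx   read x → write z, move L, go to s1
s1 | x[z]zyyx   read z → write _, move R, go to s2
s2 | x_[z]yyx   read z → write x, move L, go to s1
s1 | x[_]xyyx   read _ → write _, move L, go to s0
s0 | [x]_xyyx   read x → write y, move R, go to s4
s4 | y[_]xyyx   read _ → write z, move R, go to s2
s2 | yz[x]yyx   read x → write x, move L, go to s4
s4 | y[z]xyyx   read z → write z, move R, go to s1
s1 | yz[x]yyx   read x → write z, move L, go to s1
s1 | y[z]zyyx   read z → write _, move R, go to s2
s2 | y_[z]yyx   read z → write x, move L, go to s1
s1 | y[_]xyyx   read _ → write _, move L, go to s0
s0 | [y]_xyyx
M halts after 18 transitions.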